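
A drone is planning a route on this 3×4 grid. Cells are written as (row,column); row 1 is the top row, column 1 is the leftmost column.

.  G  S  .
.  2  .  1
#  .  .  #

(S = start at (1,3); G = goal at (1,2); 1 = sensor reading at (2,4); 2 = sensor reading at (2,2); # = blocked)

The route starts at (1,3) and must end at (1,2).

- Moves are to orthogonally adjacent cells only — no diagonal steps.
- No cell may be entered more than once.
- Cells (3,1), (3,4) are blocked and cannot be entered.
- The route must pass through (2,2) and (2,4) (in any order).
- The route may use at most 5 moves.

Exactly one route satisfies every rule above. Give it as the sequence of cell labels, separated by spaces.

The 5-move cap with required stops at (2,2), (2,4) leaves no slack for detours.
Route from (1,3): right 1 to (1,4), down 1 to (2,4), left 2 to (2,2), up 1 to (1,2) — 5 moves in all.
Check: all required cells visited; 5 ≤ 5 moves.

(1,3) (1,4) (2,4) (2,3) (2,2) (1,2)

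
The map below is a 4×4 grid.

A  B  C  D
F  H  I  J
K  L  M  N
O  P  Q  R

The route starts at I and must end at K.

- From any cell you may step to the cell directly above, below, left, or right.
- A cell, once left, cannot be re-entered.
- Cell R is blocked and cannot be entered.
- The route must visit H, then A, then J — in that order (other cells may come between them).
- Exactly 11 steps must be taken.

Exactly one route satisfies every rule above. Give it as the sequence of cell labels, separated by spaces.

I H F A B C D J N M L K

The waypoints must appear in the order H, A, J, with no cell reused.
Route from I: left 2 to F, up 1 to A, right 3 to D, down 2 to N, left 3 to K — 11 moves in all.
Check: order respected (H at step 1, A at step 3, J at step 7); 11 moves as required.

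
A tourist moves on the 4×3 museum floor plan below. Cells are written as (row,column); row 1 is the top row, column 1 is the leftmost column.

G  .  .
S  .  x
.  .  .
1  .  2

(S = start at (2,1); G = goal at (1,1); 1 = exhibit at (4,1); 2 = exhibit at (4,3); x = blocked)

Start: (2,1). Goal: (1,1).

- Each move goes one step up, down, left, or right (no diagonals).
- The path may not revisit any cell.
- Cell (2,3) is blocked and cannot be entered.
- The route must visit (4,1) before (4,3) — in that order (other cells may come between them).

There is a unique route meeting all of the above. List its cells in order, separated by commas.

The waypoints must appear in the order (4,1), (4,3), with no cell reused.
Route from (2,1): 2× down (reaching (4,1)), 2× right (reaching (4,3)), up to (3,3), left to (3,2), 2× up (reaching (1,2)), left to (1,1) — 9 moves in all.
Check: order respected (1 at step 2, 2 at step 4).

(2,1), (3,1), (4,1), (4,2), (4,3), (3,3), (3,2), (2,2), (1,2), (1,1)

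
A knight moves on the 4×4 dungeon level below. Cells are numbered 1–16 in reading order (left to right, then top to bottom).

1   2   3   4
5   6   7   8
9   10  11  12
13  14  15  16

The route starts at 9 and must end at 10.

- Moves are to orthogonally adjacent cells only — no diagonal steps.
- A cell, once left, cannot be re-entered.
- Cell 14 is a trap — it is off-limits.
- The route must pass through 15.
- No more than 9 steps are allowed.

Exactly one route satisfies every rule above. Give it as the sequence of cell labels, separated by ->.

9 -> 5 -> 6 -> 7 -> 8 -> 12 -> 16 -> 15 -> 11 -> 10

Any route must reach 15 and still end at 10 within 9 moves, so the order of the required stops is forced.
Route from 9: up to 5, 3× right (reaching 8), 2× down (reaching 16), left to 15, up to 11, left to 10 — 9 moves in all.
Check: all required cells visited; 9 ≤ 9 moves.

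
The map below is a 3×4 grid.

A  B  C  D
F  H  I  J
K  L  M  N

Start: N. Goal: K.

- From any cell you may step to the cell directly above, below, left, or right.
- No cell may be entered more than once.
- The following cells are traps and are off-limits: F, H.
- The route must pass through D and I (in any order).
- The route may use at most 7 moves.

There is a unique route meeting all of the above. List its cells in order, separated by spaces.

N J D C I M L K

The budget equals the shortest possible length, so every move has to be on a shortest route through the required cells.
Route from N: 2× up (reaching D), left to C, 2× down (reaching M), 2× left (reaching K) — 7 moves in all.
Check: all required cells visited; 7 ≤ 7 moves.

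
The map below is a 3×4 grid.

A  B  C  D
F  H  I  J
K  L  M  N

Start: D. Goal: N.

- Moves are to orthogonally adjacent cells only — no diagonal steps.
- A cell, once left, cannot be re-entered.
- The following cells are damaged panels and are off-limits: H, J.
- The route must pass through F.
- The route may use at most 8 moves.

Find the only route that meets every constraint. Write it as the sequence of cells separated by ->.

The 8-move cap with required stops at F leaves no slack for detours.
Route from D: left 3 to A, down 2 to K, right 3 to N — 8 moves in all.
Check: all required cells visited; 8 ≤ 8 moves.

D -> C -> B -> A -> F -> K -> L -> M -> N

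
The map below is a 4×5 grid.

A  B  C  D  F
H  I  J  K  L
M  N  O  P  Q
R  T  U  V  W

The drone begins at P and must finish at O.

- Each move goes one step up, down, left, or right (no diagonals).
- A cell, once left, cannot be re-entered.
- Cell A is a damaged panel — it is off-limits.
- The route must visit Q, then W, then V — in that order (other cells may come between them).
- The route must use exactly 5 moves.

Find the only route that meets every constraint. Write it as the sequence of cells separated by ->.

P -> Q -> W -> V -> U -> O

The waypoints must appear in the order Q, W, V, with no cell reused.
Route from P: right 1 to Q, down 1 to W, left 2 to U, up 1 to O — 5 moves in all.
Check: order respected (Q at step 1, W at step 2, V at step 3); 5 moves as required.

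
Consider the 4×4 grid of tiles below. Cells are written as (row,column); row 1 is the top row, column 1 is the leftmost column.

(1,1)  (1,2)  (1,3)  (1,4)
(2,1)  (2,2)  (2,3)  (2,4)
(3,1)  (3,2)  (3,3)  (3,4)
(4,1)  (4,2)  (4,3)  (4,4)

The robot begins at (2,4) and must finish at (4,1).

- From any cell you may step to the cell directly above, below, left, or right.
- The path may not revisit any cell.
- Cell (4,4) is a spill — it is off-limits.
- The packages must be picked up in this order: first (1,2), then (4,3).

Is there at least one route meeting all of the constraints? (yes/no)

One route that works: (2,4) → (1,4) → (1,3) → (1,2) → (2,2) → (3,2) → (3,3) → (4,3) → (4,2) → (4,1).

yes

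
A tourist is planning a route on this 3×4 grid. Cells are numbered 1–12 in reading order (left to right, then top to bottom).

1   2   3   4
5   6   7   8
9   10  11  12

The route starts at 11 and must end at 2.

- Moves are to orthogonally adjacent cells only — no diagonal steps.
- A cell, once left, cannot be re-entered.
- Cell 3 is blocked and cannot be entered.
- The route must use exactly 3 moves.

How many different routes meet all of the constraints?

Need simple routes of exactly 3 moves from 11 to 2 (Manhattan distance 3, so 0 moves are spent on a detour and 0 undoing it).
Enumerating: 11 7 6 2 | 11 10 6 2.
That gives 2 routes.

2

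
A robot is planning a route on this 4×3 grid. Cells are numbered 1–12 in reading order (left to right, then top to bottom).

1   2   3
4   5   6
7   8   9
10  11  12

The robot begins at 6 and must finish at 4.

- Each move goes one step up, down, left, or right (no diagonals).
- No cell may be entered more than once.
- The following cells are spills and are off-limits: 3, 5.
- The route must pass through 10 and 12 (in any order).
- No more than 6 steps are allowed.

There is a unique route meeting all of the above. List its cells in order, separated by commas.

The budget equals the shortest possible length, so every move has to be on a shortest route through the required cells.
Route from 6: 2× down (reaching 12), 2× left (reaching 10), 2× up (reaching 4) — 6 moves in all.
Check: all required cells visited; 6 ≤ 6 moves.

6, 9, 12, 11, 10, 7, 4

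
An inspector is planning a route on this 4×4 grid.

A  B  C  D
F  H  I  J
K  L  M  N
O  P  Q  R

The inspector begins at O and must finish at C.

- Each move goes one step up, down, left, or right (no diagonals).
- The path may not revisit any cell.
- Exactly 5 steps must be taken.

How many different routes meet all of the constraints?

10

Need simple routes of exactly 5 moves from O to C (Manhattan distance 5, so 0 moves are spent on a detour and 0 undoing it).
Branch systematically from the start, pruning whenever the remaining move budget drops below the Manhattan distance to C or differs from it in parity. Grouping the completions by first move — via K: 6; via P: 4 — and summing: 6 + 4 = 10.
That gives 10 routes.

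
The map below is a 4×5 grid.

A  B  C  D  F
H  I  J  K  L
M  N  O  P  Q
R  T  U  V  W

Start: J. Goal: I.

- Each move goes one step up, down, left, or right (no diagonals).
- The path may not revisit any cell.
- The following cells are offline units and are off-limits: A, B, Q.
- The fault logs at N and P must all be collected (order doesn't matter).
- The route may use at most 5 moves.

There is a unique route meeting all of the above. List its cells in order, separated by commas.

The budget equals the shortest possible length, so every move has to be on a shortest route through the required cells.
Route from J: right 1 to K, down 1 to P, left 2 to N, up 1 to I — 5 moves in all.
Check: all required cells visited; 5 ≤ 5 moves.

J, K, P, O, N, I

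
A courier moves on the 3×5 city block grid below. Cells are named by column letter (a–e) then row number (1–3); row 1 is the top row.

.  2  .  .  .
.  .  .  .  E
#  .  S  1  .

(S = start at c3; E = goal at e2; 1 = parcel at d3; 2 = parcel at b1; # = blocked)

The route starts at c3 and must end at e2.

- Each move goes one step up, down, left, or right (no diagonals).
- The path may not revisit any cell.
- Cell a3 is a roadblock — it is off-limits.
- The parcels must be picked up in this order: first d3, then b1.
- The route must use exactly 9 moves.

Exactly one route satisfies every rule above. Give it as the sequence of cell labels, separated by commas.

The waypoints must appear in the order d3, b1, with no cell reused.
Route from c3: right to d3, up to d2, 2× left (reaching b2), up to b1, 3× right (reaching e1), down to e2 — 9 moves in all.
Check: order respected (1 at step 1, 2 at step 5); 9 moves as required.

c3, d3, d2, c2, b2, b1, c1, d1, e1, e2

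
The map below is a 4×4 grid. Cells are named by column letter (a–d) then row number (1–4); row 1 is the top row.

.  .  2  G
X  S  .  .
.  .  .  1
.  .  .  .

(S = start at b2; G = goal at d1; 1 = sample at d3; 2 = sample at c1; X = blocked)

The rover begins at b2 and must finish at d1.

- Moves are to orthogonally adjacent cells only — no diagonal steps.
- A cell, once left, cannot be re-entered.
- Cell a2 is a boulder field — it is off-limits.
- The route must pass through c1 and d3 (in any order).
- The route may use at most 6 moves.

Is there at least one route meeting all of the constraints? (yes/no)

Even ignoring the no-revisit rule, getting from b2 to d1, taking the cheapest ordering b2 → d3 → c1 → d1 needs at least 3 + 3 + 1 = 7 moves (Manhattan distance per leg), which exceeds the 6-move limit.

no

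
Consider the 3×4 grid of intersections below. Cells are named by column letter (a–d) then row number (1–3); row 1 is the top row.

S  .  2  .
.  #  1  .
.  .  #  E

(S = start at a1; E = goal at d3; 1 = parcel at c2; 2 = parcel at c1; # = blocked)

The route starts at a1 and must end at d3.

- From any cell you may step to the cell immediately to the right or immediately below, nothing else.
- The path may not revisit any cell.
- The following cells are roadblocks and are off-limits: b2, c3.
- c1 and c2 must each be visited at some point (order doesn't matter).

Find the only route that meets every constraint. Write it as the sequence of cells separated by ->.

a1 -> b1 -> c1 -> c2 -> d2 -> d3

Moves only go right or down, so the column and row indices never decrease.
Route from a1: right 2 to c1, down 1 to c2, right 1 to d2, down 1 to d3 — 5 moves in all.
Check: all required cells visited.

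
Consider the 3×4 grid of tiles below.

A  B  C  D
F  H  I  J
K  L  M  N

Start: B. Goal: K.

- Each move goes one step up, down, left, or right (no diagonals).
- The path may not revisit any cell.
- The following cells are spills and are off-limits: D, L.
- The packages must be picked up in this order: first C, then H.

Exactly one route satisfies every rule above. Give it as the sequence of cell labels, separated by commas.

The waypoints must appear in the order C, H, with no cell reused.
Route from B: right 1 to C, down 1 to I, left 2 to F, down 1 to K — 5 moves in all.
Check: order respected (C at step 1, H at step 3).

B, C, I, H, F, K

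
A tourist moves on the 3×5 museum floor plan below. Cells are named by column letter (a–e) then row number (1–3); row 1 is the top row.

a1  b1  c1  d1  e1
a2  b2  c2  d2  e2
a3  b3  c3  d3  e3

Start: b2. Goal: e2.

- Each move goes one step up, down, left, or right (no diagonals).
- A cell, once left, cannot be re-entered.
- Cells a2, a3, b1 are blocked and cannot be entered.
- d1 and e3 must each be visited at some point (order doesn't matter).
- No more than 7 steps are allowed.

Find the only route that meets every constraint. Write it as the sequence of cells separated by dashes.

The budget equals the shortest possible length, so every move has to be on a shortest route through the required cells.
Route from b2: right 1 to c2, up 1 to c1, right 1 to d1, down 2 to d3, right 1 to e3, up 1 to e2 — 7 moves in all.
Check: all required cells visited; 7 ≤ 7 moves.

b2 - c2 - c1 - d1 - d2 - d3 - e3 - e2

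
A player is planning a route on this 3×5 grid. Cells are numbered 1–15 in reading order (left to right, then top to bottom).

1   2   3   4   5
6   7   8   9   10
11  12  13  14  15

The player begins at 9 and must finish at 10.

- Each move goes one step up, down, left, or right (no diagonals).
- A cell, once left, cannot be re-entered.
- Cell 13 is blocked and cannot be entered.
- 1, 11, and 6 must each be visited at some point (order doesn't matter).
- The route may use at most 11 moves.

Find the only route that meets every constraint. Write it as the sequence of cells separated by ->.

9 -> 8 -> 7 -> 12 -> 11 -> 6 -> 1 -> 2 -> 3 -> 4 -> 5 -> 10

The budget equals the shortest possible length, so every move has to be on a shortest route through the required cells.
Route from 9: 2× left (reaching 7), down to 12, left to 11, 2× up (reaching 1), 4× right (reaching 5), down to 10 — 11 moves in all.
Check: all required cells visited; 11 ≤ 11 moves.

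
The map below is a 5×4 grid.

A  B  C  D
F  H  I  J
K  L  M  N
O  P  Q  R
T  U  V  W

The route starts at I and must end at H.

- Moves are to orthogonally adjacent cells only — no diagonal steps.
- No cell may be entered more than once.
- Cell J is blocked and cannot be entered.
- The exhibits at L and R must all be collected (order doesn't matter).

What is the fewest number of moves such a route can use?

Any route passes through L and R in some order between I and H. Summing Manhattan distances along each leg and taking the cheapest ordering (I → R → L → H) gives a lower bound of 3 + 3 + 1 = 7 moves.
A route of 7 moves achieves this: I → M → N → R → Q → P → L → H.
Since 7 matches the lower bound, it is optimal.

7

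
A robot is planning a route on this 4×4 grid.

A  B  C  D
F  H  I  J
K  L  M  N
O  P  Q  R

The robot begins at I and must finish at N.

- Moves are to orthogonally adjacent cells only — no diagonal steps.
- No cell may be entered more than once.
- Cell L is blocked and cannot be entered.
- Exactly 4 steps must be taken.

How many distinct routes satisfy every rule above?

Need simple routes of exactly 4 moves from I to N (Manhattan distance 2, so 1 moves are spent on a detour and 1 undoing it).
Enumerating: I C D J N | I M Q R N.
That gives 2 routes.

2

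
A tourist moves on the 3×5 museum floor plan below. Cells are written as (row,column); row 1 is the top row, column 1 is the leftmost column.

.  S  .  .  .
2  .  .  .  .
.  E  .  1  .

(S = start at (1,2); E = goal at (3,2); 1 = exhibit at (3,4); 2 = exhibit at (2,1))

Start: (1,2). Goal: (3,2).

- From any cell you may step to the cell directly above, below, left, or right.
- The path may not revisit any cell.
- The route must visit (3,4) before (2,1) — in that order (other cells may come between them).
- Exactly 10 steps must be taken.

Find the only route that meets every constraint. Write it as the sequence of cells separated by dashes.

(1,2) - (1,3) - (1,4) - (2,4) - (3,4) - (3,3) - (2,3) - (2,2) - (2,1) - (3,1) - (3,2)

The waypoints must appear in the order (3,4), (2,1), with no cell reused.
Route from (1,2): right 2 to (1,4), down 2 to (3,4), left 1 to (3,3), up 1 to (2,3), left 2 to (2,1), down 1 to (3,1), right 1 to (3,2) — 10 moves in all.
Check: order respected (1 at step 4, 2 at step 8); 10 moves as required.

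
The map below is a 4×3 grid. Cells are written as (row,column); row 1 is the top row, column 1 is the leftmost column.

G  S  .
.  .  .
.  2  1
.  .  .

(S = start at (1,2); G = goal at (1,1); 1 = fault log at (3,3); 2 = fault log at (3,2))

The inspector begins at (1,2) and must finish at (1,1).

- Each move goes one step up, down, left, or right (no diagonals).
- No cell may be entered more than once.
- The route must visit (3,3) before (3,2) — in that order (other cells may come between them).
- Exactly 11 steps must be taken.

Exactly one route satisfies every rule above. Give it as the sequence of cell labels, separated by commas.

(1,2), (1,3), (2,3), (3,3), (4,3), (4,2), (4,1), (3,1), (3,2), (2,2), (2,1), (1,1)

The waypoints must appear in the order (3,3), (3,2), with no cell reused.
Route from (1,2): right to (1,3), 3× down (reaching (4,3)), 2× left (reaching (4,1)), up to (3,1), right to (3,2), up to (2,2), left to (2,1), up to (1,1) — 11 moves in all.
Check: order respected (1 at step 3, 2 at step 8); 11 moves as required.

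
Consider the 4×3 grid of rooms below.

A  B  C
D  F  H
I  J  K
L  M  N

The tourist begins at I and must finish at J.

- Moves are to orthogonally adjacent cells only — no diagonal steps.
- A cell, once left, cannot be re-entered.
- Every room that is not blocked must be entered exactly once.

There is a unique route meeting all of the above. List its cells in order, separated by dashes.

I - L - M - N - K - H - C - B - A - D - F - J

Need to visit all 12 open cells exactly once, starting at I and ending at J.
Cell N has only two open neighbours (K and M), so the path must pass straight through it: one of those is the cell it's entered from and the other is where it exits.
Route from I: down 1 to L, right 2 to N, up 3 to C, left 2 to A, down 1 to D, right 1 to F, down 1 to J — 11 moves in all.
Check: all 12 open cells covered.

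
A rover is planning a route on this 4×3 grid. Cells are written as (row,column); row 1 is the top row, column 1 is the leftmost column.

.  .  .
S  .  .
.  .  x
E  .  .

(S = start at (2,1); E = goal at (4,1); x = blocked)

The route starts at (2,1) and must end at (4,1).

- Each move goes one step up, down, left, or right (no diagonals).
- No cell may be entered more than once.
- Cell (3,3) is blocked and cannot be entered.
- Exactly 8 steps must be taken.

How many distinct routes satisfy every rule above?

Need simple routes of exactly 8 moves from (2,1) to (4,1) (Manhattan distance 2, so 3 moves are spent on a detour and 3 undoing it).
Enumerating: (2,1) (1,1) (1,2) (1,3) (2,3) (2,2) (3,2) (4,2) (4,1) | (2,1) (1,1) (1,2) (1,3) (2,3) (2,2) (3,2) (3,1) (4,1).
That gives 2 routes.

2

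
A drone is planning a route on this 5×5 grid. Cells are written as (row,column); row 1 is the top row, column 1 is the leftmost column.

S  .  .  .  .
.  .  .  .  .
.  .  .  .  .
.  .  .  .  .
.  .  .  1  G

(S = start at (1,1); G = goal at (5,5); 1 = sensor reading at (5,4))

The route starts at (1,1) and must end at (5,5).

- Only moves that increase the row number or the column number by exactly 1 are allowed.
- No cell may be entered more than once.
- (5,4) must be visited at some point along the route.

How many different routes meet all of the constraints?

A right/down-only route from (1,1) to (5,5) makes exactly 4 down-moves and 4 right-moves in some order.
With no other constraints that would be C(8,4) = 70 routes.
Split at (5,4) and multiply the segment counts: (1,1)→(5,4): 35; (5,4)→(5,5): 1; product = 35.
That gives 35 routes.

35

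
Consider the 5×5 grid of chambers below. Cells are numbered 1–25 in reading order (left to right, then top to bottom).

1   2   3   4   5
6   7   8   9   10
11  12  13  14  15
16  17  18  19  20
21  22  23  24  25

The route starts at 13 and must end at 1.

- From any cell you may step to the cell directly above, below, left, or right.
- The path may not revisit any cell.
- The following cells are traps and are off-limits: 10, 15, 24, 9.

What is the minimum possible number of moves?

The Manhattan distance from 13 to 1 is |3−1| + |3−1| = 4, so at least 4 moves are needed.
A route of 4 moves achieves this: 13 → 8 → 3 → 2 → 1.
Since 4 matches the lower bound, it is optimal.

4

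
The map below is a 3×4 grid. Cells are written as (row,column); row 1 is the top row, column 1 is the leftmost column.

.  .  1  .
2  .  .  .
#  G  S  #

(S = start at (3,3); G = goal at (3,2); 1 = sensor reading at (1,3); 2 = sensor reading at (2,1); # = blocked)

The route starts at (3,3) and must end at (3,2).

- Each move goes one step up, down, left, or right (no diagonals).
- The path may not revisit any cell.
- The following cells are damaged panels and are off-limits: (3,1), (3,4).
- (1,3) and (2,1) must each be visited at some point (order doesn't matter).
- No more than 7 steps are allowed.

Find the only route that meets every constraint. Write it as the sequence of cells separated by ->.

(3,3) -> (2,3) -> (1,3) -> (1,2) -> (1,1) -> (2,1) -> (2,2) -> (3,2)

The budget equals the shortest possible length, so every move has to be on a shortest route through the required cells.
Route from (3,3): up 2 to (1,3), left 2 to (1,1), down 1 to (2,1), right 1 to (2,2), down 1 to (3,2) — 7 moves in all.
Check: all required cells visited; 7 ≤ 7 moves.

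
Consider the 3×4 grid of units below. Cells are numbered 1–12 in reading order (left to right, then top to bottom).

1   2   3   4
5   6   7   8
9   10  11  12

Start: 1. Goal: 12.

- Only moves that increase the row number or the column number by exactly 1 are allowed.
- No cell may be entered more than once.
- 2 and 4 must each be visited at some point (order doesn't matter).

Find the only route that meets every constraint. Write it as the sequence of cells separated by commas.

Moves only go right or down, so the column and row indices never decrease.
Route from 1: 3× right (reaching 4), 2× down (reaching 12) — 5 moves in all.
Check: all required cells visited.

1, 2, 3, 4, 8, 12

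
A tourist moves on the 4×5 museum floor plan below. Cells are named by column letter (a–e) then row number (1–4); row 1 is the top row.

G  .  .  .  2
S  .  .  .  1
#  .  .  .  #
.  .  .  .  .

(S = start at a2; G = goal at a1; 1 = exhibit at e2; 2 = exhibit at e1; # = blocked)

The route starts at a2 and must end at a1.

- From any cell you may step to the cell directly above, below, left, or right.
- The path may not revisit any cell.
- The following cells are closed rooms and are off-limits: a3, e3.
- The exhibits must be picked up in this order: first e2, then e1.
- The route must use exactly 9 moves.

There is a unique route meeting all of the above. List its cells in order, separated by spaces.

a2 b2 c2 d2 e2 e1 d1 c1 b1 a1

The waypoints must appear in the order e2, e1, with no cell reused.
Route from a2: 4× right (reaching e2), up to e1, 4× left (reaching a1) — 9 moves in all.
Check: order respected (1 at step 4, 2 at step 5); 9 moves as required.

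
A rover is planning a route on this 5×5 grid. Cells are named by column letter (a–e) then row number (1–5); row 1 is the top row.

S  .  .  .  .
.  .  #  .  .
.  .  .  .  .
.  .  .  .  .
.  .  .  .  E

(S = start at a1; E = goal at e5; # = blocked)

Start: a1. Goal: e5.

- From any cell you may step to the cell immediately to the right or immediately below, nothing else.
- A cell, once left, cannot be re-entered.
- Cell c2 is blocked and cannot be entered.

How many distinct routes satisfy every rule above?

A right/down-only route from a1 to e5 makes exactly 4 down-moves and 4 right-moves in some order.
With no other constraints that would be C(8,4) = 70 routes.
Subtract routes through each blocked cell (inclusion–exclusion for overlaps): − through c2: 30 → 40.
That gives 40 routes.

40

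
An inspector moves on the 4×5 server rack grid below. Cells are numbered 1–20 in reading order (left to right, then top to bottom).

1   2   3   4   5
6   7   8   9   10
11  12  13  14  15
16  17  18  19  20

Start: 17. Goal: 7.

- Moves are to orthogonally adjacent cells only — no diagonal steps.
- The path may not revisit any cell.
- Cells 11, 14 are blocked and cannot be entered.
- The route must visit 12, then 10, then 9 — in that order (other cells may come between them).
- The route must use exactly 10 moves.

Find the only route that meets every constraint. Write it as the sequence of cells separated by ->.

17 -> 12 -> 13 -> 18 -> 19 -> 20 -> 15 -> 10 -> 9 -> 8 -> 7

The waypoints must appear in the order 12, 10, 9, with no cell reused.
Route from 17: up 1 to 12, right 1 to 13, down 1 to 18, right 2 to 20, up 2 to 10, left 3 to 7 — 10 moves in all.
Check: order respected (12 at step 1, 10 at step 7, 9 at step 8); 10 moves as required.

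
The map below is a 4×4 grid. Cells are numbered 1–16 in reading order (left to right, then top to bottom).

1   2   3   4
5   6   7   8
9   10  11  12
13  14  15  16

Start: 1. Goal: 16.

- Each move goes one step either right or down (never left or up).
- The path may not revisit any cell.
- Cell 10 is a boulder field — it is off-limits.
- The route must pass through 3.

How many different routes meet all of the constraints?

4

A right/down-only route from 1 to 16 makes exactly 3 down-moves and 3 right-moves in some order.
With no other constraints that would be C(6,3) = 20 routes.
Split at 3 and multiply the segment counts (each segment already excludes blocked cells): 1→3: 1; 3→16: 4; product = 4.
That gives 4 routes.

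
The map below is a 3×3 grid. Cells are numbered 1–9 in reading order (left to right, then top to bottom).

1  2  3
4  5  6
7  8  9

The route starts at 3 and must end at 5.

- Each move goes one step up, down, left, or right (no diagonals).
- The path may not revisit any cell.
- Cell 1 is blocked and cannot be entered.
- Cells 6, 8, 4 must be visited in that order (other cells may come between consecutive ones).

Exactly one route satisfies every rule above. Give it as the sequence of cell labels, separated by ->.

3 -> 6 -> 9 -> 8 -> 7 -> 4 -> 5

The waypoints must appear in the order 6, 8, 4, with no cell reused.
Route from 3: down 2 to 9, left 2 to 7, up 1 to 4, right 1 to 5 — 6 moves in all.
Check: order respected (6 at step 1, 8 at step 3, 4 at step 5).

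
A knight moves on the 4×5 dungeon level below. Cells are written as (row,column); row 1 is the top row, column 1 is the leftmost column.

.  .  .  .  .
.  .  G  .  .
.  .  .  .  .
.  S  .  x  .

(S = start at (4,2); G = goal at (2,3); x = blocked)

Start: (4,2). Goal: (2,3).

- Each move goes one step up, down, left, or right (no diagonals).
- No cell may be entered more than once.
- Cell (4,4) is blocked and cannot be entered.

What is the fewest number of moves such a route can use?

The Manhattan distance from (4,2) to (2,3) is |4−2| + |2−3| = 3, so at least 3 moves are needed.
A route of 3 moves achieves this: (4,2) → (3,2) → (2,2) → (2,3).
Since 3 matches the lower bound, it is optimal.

3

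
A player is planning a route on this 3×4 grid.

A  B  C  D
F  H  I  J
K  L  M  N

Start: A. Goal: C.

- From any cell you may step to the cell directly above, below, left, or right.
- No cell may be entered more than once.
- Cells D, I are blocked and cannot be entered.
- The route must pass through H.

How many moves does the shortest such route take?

4

Any route passes through H somewhere between A and C. Summing Manhattan distances along the two legs (A → H → C) gives a lower bound of 2 + 2 = 4 moves.
A route of 4 moves achieves this: A → F → H → B → C.
Since 4 matches the lower bound, it is optimal.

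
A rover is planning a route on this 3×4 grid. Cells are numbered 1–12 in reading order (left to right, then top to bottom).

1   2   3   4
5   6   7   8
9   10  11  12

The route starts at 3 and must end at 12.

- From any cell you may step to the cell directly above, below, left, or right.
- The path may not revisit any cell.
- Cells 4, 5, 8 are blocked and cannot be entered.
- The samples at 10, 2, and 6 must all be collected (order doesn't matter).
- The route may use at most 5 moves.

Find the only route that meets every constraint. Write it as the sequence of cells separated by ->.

3 -> 2 -> 6 -> 10 -> 11 -> 12

The budget equals the shortest possible length, so every move has to be on a shortest route through the required cells.
Route from 3: left 1 to 2, down 2 to 10, right 2 to 12 — 5 moves in all.
Check: all required cells visited; 5 ≤ 5 moves.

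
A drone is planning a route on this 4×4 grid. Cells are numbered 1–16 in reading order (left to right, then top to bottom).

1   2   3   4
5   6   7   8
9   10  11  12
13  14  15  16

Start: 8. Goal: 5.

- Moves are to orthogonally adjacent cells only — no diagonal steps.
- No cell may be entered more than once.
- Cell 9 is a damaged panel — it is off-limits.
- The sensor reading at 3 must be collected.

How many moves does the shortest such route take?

5

Any route passes through 3 somewhere between 8 and 5. Summing Manhattan distances along the two legs (8 → 3 → 5) gives a lower bound of 2 + 3 = 5 moves.
A route of 5 moves achieves this: 8 → 4 → 3 → 7 → 6 → 5.
Since 5 matches the lower bound, it is optimal.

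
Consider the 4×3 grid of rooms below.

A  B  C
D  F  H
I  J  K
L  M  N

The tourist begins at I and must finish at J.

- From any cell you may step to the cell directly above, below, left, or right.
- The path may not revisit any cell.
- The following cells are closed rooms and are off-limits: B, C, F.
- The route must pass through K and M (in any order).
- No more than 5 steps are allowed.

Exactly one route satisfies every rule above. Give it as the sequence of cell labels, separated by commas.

The budget equals the shortest possible length, so every move has to be on a shortest route through the required cells.
Route from I: down to L, 2× right (reaching N), up to K, left to J — 5 moves in all.
Check: all required cells visited; 5 ≤ 5 moves.

I, L, M, N, K, J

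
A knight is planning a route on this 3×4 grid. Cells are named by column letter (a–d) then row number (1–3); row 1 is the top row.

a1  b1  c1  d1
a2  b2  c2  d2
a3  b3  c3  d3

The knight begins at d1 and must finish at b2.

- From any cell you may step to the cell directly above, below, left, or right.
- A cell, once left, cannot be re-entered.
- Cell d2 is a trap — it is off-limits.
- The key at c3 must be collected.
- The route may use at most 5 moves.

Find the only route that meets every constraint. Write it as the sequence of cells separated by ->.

The budget equals the shortest possible length, so every move has to be on a shortest route through the required cells.
Route from d1: left to c1, 2× down (reaching c3), left to b3, up to b2 — 5 moves in all.
Check: all required cells visited; 5 ≤ 5 moves.

d1 -> c1 -> c2 -> c3 -> b3 -> b2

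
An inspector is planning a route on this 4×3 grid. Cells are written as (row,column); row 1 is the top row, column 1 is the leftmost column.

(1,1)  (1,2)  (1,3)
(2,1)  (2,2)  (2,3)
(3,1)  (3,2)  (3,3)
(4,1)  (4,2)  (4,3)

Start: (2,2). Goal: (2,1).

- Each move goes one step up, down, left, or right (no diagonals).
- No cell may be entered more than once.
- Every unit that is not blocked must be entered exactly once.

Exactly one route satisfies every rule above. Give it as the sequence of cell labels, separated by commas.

(2,2), (3,2), (3,1), (4,1), (4,2), (4,3), (3,3), (2,3), (1,3), (1,2), (1,1), (2,1)

Need to visit all 12 open cells exactly once, starting at (2,2) and ending at (2,1).
Cell (1,3) has only two open neighbours ((2,3) and (1,2)), so the path must pass straight through it: one of those is the cell it's entered from and the other is where it exits.
Route from (2,2): down to (3,2), left to (3,1), down to (4,1), 2× right (reaching (4,3)), 3× up (reaching (1,3)), 2× left (reaching (1,1)), down to (2,1) — 11 moves in all.
Check: all 12 open cells covered.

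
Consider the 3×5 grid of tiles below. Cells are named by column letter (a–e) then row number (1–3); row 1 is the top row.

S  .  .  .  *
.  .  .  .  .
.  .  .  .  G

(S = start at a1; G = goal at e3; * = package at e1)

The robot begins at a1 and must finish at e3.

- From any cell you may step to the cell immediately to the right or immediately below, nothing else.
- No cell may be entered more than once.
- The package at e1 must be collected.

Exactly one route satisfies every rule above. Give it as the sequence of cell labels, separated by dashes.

Moves only go right or down, so the column and row indices never decrease.
Route from a1: 4× right (reaching e1), 2× down (reaching e3) — 6 moves in all.
Check: all required cells visited.

a1 - b1 - c1 - d1 - e1 - e2 - e3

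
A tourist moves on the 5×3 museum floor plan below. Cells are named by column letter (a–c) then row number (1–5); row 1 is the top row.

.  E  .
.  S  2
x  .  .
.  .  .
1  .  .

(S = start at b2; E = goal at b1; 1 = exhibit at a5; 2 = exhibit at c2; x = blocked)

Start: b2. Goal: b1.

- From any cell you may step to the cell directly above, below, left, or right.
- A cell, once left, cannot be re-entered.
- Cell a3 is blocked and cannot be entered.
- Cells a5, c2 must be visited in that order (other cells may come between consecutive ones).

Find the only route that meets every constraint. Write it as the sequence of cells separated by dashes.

The waypoints must appear in the order a5, c2, with no cell reused.
Route from b2: down 2 to b4, left 1 to a4, down 1 to a5, right 2 to c5, up 4 to c1, left 1 to b1 — 11 moves in all.
Check: order respected (1 at step 4, 2 at step 9).

b2 - b3 - b4 - a4 - a5 - b5 - c5 - c4 - c3 - c2 - c1 - b1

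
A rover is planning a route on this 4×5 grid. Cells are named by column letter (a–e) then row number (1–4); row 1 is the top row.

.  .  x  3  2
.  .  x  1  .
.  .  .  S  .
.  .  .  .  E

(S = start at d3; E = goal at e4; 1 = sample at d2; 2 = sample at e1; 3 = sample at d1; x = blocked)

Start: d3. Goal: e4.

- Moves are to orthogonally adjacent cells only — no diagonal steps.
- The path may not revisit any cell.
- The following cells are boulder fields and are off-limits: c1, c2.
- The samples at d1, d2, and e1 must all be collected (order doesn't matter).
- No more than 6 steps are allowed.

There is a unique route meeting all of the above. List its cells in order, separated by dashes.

The 6-move cap with required stops at d1, d2, e1 leaves no slack for detours.
Route from d3: up 2 to d1, right 1 to e1, down 3 to e4 — 6 moves in all.
Check: all required cells visited; 6 ≤ 6 moves.

d3 - d2 - d1 - e1 - e2 - e3 - e4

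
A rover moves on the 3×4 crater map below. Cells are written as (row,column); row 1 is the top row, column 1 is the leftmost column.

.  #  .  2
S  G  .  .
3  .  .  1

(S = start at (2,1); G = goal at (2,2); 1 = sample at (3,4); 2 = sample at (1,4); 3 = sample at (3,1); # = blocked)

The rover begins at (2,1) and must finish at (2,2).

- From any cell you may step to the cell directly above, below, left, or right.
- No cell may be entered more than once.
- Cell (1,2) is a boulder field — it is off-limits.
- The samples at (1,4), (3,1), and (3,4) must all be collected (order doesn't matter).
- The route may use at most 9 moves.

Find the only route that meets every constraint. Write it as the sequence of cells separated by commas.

(2,1), (3,1), (3,2), (3,3), (3,4), (2,4), (1,4), (1,3), (2,3), (2,2)

Any route must reach (1,4), (3,1), and (3,4) and still end at (2,2) within 9 moves, so the order of the required stops is forced.
Route from (2,1): down to (3,1), 3× right (reaching (3,4)), 2× up (reaching (1,4)), left to (1,3), down to (2,3), left to (2,2) — 9 moves in all.
Check: all required cells visited; 9 ≤ 9 moves.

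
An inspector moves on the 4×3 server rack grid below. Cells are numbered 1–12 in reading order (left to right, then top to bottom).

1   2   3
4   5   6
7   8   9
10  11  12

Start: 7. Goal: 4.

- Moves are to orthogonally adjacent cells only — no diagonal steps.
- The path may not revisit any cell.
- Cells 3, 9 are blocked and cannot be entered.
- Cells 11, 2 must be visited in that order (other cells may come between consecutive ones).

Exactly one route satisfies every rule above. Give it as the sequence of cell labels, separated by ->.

The waypoints must appear in the order 11, 2, with no cell reused.
Route from 7: down 1 to 10, right 1 to 11, up 3 to 2, left 1 to 1, down 1 to 4 — 7 moves in all.
Check: order respected (11 at step 2, 2 at step 5).

7 -> 10 -> 11 -> 8 -> 5 -> 2 -> 1 -> 4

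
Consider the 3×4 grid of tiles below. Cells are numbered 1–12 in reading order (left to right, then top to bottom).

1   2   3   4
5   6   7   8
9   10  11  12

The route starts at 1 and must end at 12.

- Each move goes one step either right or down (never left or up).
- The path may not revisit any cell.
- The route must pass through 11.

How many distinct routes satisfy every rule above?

A right/down-only route from 1 to 12 makes exactly 2 down-moves and 3 right-moves in some order.
With no other constraints that would be C(5,2) = 10 routes.
Split at 11 and multiply the segment counts: 1→11: 6; 11→12: 1; product = 6.
That gives 6 routes.

6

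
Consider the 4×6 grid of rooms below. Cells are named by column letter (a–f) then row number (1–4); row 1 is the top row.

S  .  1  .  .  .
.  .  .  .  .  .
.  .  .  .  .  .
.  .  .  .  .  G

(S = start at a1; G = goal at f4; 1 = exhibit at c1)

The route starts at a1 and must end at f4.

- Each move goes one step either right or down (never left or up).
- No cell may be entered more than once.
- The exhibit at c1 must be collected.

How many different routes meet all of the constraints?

A right/down-only route from a1 to f4 makes exactly 3 down-moves and 5 right-moves in some order.
With no other constraints that would be C(8,3) = 56 routes.
Split at c1 and multiply the segment counts: a1→c1: 1; c1→f4: 20; product = 20.
That gives 20 routes.

20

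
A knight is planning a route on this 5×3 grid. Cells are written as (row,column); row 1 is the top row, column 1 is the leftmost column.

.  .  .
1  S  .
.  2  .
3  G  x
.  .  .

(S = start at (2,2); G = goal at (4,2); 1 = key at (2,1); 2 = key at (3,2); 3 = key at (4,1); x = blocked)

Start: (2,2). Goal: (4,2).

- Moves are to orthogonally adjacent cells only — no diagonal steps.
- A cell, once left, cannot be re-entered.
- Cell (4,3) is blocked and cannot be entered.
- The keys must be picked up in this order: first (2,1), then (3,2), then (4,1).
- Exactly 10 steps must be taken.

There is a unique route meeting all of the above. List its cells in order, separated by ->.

The waypoints must appear in the order (2,1), (3,2), (4,1), with no cell reused.
Route from (2,2): left to (2,1), up to (1,1), 2× right (reaching (1,3)), 2× down (reaching (3,3)), 2× left (reaching (3,1)), down to (4,1), right to (4,2) — 10 moves in all.
Check: order respected (1 at step 1, 2 at step 7, 3 at step 9); 10 moves as required.

(2,2) -> (2,1) -> (1,1) -> (1,2) -> (1,3) -> (2,3) -> (3,3) -> (3,2) -> (3,1) -> (4,1) -> (4,2)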